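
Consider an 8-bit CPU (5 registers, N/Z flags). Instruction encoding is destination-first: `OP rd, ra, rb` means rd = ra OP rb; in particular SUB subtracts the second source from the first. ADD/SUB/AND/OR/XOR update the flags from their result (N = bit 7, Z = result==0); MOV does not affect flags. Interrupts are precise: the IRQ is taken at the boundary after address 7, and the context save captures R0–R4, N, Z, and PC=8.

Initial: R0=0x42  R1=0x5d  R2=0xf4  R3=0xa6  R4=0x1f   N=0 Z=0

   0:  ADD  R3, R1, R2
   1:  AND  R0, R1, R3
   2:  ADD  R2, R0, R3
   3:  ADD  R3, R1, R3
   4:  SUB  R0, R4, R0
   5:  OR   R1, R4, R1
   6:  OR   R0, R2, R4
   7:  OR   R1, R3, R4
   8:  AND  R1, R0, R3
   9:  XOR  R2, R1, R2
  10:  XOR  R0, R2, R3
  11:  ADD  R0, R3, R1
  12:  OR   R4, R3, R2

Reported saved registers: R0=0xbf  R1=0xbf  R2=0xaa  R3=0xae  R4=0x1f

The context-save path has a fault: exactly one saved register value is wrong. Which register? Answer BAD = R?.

BAD = R2

after  0: R0=0x42 R1=0x5d R2=0xf4 R3=0x51 R4=0x1f  N=0 Z=0
after  1: R0=0x51 R1=0x5d R2=0xf4 R3=0x51 R4=0x1f  N=0 Z=0
after  2: R0=0x51 R1=0x5d R2=0xa2 R3=0x51 R4=0x1f  N=1 Z=0
after  3: R0=0x51 R1=0x5d R2=0xa2 R3=0xae R4=0x1f  N=1 Z=0
after  4: R0=0xce R1=0x5d R2=0xa2 R3=0xae R4=0x1f  N=1 Z=0
after  5: R0=0xce R1=0x5f R2=0xa2 R3=0xae R4=0x1f  N=0 Z=0
after  6: R0=0xbf R1=0x5f R2=0xa2 R3=0xae R4=0x1f  N=1 Z=0
after  7: R0=0xbf R1=0xbf R2=0xa2 R3=0xae R4=0x1f  N=1 Z=0
-- IRQ taken; context saved, return-PC = 8 --
mismatch: R2: reported 0xaa vs actual 0xa2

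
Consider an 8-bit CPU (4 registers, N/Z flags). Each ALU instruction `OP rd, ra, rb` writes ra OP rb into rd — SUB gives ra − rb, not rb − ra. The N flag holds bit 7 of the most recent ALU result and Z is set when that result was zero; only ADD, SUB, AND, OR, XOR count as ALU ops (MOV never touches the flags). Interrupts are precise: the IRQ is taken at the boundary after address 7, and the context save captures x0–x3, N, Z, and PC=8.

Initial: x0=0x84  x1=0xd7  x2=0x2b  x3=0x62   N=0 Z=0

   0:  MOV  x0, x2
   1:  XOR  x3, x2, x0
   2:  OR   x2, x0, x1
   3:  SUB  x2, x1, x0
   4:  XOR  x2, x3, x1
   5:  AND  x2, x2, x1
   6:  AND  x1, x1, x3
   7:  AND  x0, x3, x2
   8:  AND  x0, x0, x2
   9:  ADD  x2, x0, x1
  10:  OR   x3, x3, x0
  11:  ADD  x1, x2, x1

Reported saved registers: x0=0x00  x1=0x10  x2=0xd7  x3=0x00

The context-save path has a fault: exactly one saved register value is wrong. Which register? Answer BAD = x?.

BAD = x1

after  0: x0=0x2b x1=0xd7 x2=0x2b x3=0x62  N=0 Z=0
after  1: x0=0x2b x1=0xd7 x2=0x2b x3=0x00  N=0 Z=1
after  2: x0=0x2b x1=0xd7 x2=0xff x3=0x00  N=1 Z=0
after  3: x0=0x2b x1=0xd7 x2=0xac x3=0x00  N=1 Z=0
after  4: x0=0x2b x1=0xd7 x2=0xd7 x3=0x00  N=1 Z=0
after  5: x0=0x2b x1=0xd7 x2=0xd7 x3=0x00  N=1 Z=0
after  6: x0=0x2b x1=0x00 x2=0xd7 x3=0x00  N=0 Z=1
after  7: x0=0x00 x1=0x00 x2=0xd7 x3=0x00  N=0 Z=1
-- IRQ taken; context saved, return-PC = 8 --
mismatch: x1: reported 0x10 vs actual 0x00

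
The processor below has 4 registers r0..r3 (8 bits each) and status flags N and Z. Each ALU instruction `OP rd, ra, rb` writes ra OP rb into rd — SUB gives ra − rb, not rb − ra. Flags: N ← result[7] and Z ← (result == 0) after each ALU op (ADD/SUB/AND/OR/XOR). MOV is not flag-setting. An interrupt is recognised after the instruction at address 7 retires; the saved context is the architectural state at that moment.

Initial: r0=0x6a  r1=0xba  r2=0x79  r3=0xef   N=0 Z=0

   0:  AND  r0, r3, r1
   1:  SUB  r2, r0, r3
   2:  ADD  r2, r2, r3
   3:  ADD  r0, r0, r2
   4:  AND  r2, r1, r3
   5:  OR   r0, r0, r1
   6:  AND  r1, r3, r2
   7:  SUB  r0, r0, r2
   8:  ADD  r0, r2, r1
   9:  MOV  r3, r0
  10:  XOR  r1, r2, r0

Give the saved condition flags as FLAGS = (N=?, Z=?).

after  0: r0=0xaa r1=0xba r2=0x79 r3=0xef  N=1 Z=0
after  1: r0=0xaa r1=0xba r2=0xbb r3=0xef  N=1 Z=0
after  2: r0=0xaa r1=0xba r2=0xaa r3=0xef  N=1 Z=0
after  3: r0=0x54 r1=0xba r2=0xaa r3=0xef  N=0 Z=0
after  4: r0=0x54 r1=0xba r2=0xaa r3=0xef  N=1 Z=0
after  5: r0=0xfe r1=0xba r2=0xaa r3=0xef  N=1 Z=0
after  6: r0=0xfe r1=0xaa r2=0xaa r3=0xef  N=1 Z=0
after  7: r0=0x54 r1=0xaa r2=0xaa r3=0xef  N=0 Z=0
-- IRQ taken; context saved, return-PC = 8 --

FLAGS = (N=0, Z=0)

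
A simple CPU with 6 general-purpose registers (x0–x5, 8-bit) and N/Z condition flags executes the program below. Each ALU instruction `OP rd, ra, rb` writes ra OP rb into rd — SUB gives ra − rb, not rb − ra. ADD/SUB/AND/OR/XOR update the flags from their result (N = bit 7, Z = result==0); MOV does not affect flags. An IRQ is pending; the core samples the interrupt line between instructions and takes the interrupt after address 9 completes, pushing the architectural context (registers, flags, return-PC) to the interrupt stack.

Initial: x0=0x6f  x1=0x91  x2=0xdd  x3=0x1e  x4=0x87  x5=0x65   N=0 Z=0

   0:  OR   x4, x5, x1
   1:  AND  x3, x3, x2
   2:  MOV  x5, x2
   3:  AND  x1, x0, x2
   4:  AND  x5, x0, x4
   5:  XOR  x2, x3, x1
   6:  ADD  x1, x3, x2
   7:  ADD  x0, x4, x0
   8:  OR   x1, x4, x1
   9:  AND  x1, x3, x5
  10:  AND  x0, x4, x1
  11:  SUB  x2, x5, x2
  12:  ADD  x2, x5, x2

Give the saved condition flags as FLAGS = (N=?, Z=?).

FLAGS = (N=0, Z=0)

after  0: x0=0x6f x1=0x91 x2=0xdd x3=0x1e x4=0xf5 x5=0x65  N=1 Z=0
after  1: x0=0x6f x1=0x91 x2=0xdd x3=0x1c x4=0xf5 x5=0x65  N=0 Z=0
after  2: x0=0x6f x1=0x91 x2=0xdd x3=0x1c x4=0xf5 x5=0xdd  N=0 Z=0
after  3: x0=0x6f x1=0x4d x2=0xdd x3=0x1c x4=0xf5 x5=0xdd  N=0 Z=0
after  4: x0=0x6f x1=0x4d x2=0xdd x3=0x1c x4=0xf5 x5=0x65  N=0 Z=0
after  5: x0=0x6f x1=0x4d x2=0x51 x3=0x1c x4=0xf5 x5=0x65  N=0 Z=0
after  6: x0=0x6f x1=0x6d x2=0x51 x3=0x1c x4=0xf5 x5=0x65  N=0 Z=0
after  7: x0=0x64 x1=0x6d x2=0x51 x3=0x1c x4=0xf5 x5=0x65  N=0 Z=0
after  8: x0=0x64 x1=0xfd x2=0x51 x3=0x1c x4=0xf5 x5=0x65  N=1 Z=0
after  9: x0=0x64 x1=0x04 x2=0x51 x3=0x1c x4=0xf5 x5=0x65  N=0 Z=0
-- IRQ taken; context saved, return-PC = 10 --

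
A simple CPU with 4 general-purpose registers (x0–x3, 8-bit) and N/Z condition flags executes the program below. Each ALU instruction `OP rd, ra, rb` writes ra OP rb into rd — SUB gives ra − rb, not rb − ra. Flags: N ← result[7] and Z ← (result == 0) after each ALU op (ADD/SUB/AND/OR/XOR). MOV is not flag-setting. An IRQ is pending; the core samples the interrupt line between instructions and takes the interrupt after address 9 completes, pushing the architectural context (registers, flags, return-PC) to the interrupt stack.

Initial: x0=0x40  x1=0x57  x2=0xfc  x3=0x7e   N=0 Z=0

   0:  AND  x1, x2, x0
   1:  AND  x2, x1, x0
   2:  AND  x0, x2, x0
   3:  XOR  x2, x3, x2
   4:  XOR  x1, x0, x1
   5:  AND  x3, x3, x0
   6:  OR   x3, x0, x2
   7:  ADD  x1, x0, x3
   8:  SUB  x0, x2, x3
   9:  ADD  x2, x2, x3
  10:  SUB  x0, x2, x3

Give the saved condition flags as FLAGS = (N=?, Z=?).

FLAGS = (N=1, Z=0)

after  0: x0=0x40 x1=0x40 x2=0xfc x3=0x7e  N=0 Z=0
after  1: x0=0x40 x1=0x40 x2=0x40 x3=0x7e  N=0 Z=0
after  2: x0=0x40 x1=0x40 x2=0x40 x3=0x7e  N=0 Z=0
after  3: x0=0x40 x1=0x40 x2=0x3e x3=0x7e  N=0 Z=0
after  4: x0=0x40 x1=0x00 x2=0x3e x3=0x7e  N=0 Z=1
after  5: x0=0x40 x1=0x00 x2=0x3e x3=0x40  N=0 Z=0
after  6: x0=0x40 x1=0x00 x2=0x3e x3=0x7e  N=0 Z=0
after  7: x0=0x40 x1=0xbe x2=0x3e x3=0x7e  N=1 Z=0
after  8: x0=0xc0 x1=0xbe x2=0x3e x3=0x7e  N=1 Z=0
after  9: x0=0xc0 x1=0xbe x2=0xbc x3=0x7e  N=1 Z=0
-- IRQ taken; context saved, return-PC = 10 --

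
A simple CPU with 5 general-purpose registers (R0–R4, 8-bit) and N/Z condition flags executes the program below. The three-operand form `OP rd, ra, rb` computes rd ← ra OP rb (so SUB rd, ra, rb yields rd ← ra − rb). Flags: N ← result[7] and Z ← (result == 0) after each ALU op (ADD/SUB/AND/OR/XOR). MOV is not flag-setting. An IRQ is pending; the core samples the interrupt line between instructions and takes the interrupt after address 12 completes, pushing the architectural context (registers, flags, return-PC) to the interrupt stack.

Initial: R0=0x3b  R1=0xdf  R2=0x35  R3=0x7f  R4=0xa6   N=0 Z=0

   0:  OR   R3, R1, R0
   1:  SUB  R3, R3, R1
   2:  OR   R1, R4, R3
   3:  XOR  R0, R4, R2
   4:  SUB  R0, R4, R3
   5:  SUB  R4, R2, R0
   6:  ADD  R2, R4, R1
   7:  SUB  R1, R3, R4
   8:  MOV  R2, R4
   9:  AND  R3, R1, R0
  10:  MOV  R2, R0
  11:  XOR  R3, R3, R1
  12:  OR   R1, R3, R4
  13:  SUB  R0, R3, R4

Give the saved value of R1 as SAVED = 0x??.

after  0: R0=0x3b R1=0xdf R2=0x35 R3=0xff R4=0xa6  N=1 Z=0
after  1: R0=0x3b R1=0xdf R2=0x35 R3=0x20 R4=0xa6  N=0 Z=0
after  2: R0=0x3b R1=0xa6 R2=0x35 R3=0x20 R4=0xa6  N=1 Z=0
after  3: R0=0x93 R1=0xa6 R2=0x35 R3=0x20 R4=0xa6  N=1 Z=0
after  4: R0=0x86 R1=0xa6 R2=0x35 R3=0x20 R4=0xa6  N=1 Z=0
after  5: R0=0x86 R1=0xa6 R2=0x35 R3=0x20 R4=0xaf  N=1 Z=0
after  6: R0=0x86 R1=0xa6 R2=0x55 R3=0x20 R4=0xaf  N=0 Z=0
after  7: R0=0x86 R1=0x71 R2=0x55 R3=0x20 R4=0xaf  N=0 Z=0
after  8: R0=0x86 R1=0x71 R2=0xaf R3=0x20 R4=0xaf  N=0 Z=0
after  9: R0=0x86 R1=0x71 R2=0xaf R3=0x00 R4=0xaf  N=0 Z=1
after 10: R0=0x86 R1=0x71 R2=0x86 R3=0x00 R4=0xaf  N=0 Z=1
after 11: R0=0x86 R1=0x71 R2=0x86 R3=0x71 R4=0xaf  N=0 Z=0
after 12: R0=0x86 R1=0xff R2=0x86 R3=0x71 R4=0xaf  N=1 Z=0
-- IRQ taken; context saved, return-PC = 13 --

SAVED = 0xff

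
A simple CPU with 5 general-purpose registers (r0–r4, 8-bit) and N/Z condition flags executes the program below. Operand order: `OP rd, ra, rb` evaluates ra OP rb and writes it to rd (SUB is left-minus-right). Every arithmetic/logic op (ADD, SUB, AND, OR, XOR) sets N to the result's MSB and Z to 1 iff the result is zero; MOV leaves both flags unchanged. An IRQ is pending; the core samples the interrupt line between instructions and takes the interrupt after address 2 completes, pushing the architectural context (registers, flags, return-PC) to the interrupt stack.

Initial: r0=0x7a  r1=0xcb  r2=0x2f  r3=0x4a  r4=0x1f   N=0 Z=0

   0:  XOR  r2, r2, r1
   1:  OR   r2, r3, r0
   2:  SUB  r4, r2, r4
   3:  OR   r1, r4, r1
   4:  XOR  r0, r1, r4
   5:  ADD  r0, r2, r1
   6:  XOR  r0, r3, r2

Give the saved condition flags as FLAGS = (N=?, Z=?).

after  0: r0=0x7a r1=0xcb r2=0xe4 r3=0x4a r4=0x1f  N=1 Z=0
after  1: r0=0x7a r1=0xcb r2=0x7a r3=0x4a r4=0x1f  N=0 Z=0
after  2: r0=0x7a r1=0xcb r2=0x7a r3=0x4a r4=0x5b  N=0 Z=0
-- IRQ taken; context saved, return-PC = 3 --

FLAGS = (N=0, Z=0)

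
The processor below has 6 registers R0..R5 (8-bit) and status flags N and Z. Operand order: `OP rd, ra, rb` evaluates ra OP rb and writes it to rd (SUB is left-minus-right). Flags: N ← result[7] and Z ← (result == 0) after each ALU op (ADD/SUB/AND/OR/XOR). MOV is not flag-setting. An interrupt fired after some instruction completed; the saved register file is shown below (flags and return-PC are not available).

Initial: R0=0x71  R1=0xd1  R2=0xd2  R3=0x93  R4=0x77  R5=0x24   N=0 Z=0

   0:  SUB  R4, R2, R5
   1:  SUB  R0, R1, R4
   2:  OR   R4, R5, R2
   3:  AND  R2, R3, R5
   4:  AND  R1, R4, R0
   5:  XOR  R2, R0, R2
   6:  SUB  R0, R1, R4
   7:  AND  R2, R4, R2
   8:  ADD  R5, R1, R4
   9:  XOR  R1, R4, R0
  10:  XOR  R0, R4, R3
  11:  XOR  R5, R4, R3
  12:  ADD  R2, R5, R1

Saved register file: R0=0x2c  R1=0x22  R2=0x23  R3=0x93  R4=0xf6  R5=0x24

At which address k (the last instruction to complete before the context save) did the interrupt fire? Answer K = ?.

after  0: R0=0x71 R1=0xd1 R2=0xd2 R3=0x93 R4=0xae R5=0x24  N=1 Z=0
after  1: R0=0x23 R1=0xd1 R2=0xd2 R3=0x93 R4=0xae R5=0x24  N=0 Z=0
after  2: R0=0x23 R1=0xd1 R2=0xd2 R3=0x93 R4=0xf6 R5=0x24  N=1 Z=0
after  3: R0=0x23 R1=0xd1 R2=0x00 R3=0x93 R4=0xf6 R5=0x24  N=0 Z=1
after  4: R0=0x23 R1=0x22 R2=0x00 R3=0x93 R4=0xf6 R5=0x24  N=0 Z=0
after  5: R0=0x23 R1=0x22 R2=0x23 R3=0x93 R4=0xf6 R5=0x24  N=0 Z=0
after  6: R0=0x2c R1=0x22 R2=0x23 R3=0x93 R4=0xf6 R5=0x24  N=0 Z=0
-- IRQ taken; context saved, return-PC = 7 --

K = 6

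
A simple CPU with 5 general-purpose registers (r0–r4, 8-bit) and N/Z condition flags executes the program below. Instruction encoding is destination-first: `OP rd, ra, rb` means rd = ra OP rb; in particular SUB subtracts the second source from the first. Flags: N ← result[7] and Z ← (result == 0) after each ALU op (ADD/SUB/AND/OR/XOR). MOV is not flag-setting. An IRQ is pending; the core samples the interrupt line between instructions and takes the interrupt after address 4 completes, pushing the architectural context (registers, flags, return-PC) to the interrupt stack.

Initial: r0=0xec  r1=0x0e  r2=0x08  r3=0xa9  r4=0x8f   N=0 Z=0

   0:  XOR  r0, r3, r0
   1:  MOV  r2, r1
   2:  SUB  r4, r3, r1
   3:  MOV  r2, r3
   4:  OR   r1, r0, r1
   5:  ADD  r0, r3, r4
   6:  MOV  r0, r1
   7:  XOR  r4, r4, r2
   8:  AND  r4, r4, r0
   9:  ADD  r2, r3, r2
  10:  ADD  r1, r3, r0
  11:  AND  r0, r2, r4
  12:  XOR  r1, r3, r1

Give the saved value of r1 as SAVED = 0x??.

after  0: r0=0x45 r1=0x0e r2=0x08 r3=0xa9 r4=0x8f  N=0 Z=0
after  1: r0=0x45 r1=0x0e r2=0x0e r3=0xa9 r4=0x8f  N=0 Z=0
after  2: r0=0x45 r1=0x0e r2=0x0e r3=0xa9 r4=0x9b  N=1 Z=0
after  3: r0=0x45 r1=0x0e r2=0xa9 r3=0xa9 r4=0x9b  N=1 Z=0
after  4: r0=0x45 r1=0x4f r2=0xa9 r3=0xa9 r4=0x9b  N=0 Z=0
-- IRQ taken; context saved, return-PC = 5 --

SAVED = 0x4f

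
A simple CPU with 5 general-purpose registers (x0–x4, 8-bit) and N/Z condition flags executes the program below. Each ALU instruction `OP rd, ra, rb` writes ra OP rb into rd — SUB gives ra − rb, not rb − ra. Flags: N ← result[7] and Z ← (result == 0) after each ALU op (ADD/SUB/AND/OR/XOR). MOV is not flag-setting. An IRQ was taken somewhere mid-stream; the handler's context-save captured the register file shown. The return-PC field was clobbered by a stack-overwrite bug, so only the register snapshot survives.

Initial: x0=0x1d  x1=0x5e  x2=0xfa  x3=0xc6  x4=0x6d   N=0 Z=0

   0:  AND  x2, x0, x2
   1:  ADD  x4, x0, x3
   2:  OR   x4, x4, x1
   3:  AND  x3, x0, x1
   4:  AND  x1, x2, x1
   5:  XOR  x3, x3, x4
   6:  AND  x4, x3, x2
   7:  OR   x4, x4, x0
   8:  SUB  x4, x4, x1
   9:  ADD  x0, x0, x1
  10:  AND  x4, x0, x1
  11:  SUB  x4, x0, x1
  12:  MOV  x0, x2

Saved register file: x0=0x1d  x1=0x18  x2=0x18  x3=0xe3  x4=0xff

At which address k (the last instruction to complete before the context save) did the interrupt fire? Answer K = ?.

after  0: x0=0x1d x1=0x5e x2=0x18 x3=0xc6 x4=0x6d  N=0 Z=0
after  1: x0=0x1d x1=0x5e x2=0x18 x3=0xc6 x4=0xe3  N=1 Z=0
after  2: x0=0x1d x1=0x5e x2=0x18 x3=0xc6 x4=0xff  N=1 Z=0
after  3: x0=0x1d x1=0x5e x2=0x18 x3=0x1c x4=0xff  N=0 Z=0
after  4: x0=0x1d x1=0x18 x2=0x18 x3=0x1c x4=0xff  N=0 Z=0
after  5: x0=0x1d x1=0x18 x2=0x18 x3=0xe3 x4=0xff  N=1 Z=0
-- IRQ taken; context saved, return-PC = 6 --

K = 5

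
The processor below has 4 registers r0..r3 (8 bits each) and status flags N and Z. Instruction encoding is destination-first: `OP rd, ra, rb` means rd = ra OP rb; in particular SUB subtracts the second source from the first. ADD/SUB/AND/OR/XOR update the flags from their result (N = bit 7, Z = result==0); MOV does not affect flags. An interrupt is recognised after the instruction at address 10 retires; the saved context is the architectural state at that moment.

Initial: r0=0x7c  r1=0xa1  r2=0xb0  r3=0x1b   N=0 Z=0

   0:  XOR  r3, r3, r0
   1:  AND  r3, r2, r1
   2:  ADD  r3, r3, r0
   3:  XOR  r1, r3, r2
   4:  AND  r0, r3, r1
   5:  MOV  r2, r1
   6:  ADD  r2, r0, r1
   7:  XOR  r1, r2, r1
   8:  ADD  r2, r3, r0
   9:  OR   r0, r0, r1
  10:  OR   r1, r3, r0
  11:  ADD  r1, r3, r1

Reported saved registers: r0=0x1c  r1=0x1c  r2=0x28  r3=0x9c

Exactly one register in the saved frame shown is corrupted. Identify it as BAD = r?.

after  0: r0=0x7c r1=0xa1 r2=0xb0 r3=0x67  N=0 Z=0
after  1: r0=0x7c r1=0xa1 r2=0xb0 r3=0xa0  N=1 Z=0
after  2: r0=0x7c r1=0xa1 r2=0xb0 r3=0x1c  N=0 Z=0
after  3: r0=0x7c r1=0xac r2=0xb0 r3=0x1c  N=1 Z=0
after  4: r0=0x0c r1=0xac r2=0xb0 r3=0x1c  N=0 Z=0
after  5: r0=0x0c r1=0xac r2=0xac r3=0x1c  N=0 Z=0
after  6: r0=0x0c r1=0xac r2=0xb8 r3=0x1c  N=1 Z=0
after  7: r0=0x0c r1=0x14 r2=0xb8 r3=0x1c  N=0 Z=0
after  8: r0=0x0c r1=0x14 r2=0x28 r3=0x1c  N=0 Z=0
after  9: r0=0x1c r1=0x14 r2=0x28 r3=0x1c  N=0 Z=0
after 10: r0=0x1c r1=0x1c r2=0x28 r3=0x1c  N=0 Z=0
-- IRQ taken; context saved, return-PC = 11 --
mismatch: r3: reported 0x9c vs actual 0x1c

BAD = r3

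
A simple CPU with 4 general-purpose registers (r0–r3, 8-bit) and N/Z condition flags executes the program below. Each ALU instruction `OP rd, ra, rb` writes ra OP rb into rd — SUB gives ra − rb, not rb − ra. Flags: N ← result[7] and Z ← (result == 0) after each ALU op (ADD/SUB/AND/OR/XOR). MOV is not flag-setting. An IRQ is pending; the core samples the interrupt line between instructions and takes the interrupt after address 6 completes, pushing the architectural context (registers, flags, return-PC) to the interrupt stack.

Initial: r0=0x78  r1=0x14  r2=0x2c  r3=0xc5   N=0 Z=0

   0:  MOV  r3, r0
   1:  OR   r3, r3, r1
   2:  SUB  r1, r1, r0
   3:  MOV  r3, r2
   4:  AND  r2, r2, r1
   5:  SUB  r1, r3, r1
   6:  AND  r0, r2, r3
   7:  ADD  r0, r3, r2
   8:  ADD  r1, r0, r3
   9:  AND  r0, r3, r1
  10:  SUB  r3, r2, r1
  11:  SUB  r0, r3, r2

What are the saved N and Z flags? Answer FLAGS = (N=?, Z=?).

FLAGS = (N=0, Z=0)

after  0: r0=0x78 r1=0x14 r2=0x2c r3=0x78  N=0 Z=0
after  1: r0=0x78 r1=0x14 r2=0x2c r3=0x7c  N=0 Z=0
after  2: r0=0x78 r1=0x9c r2=0x2c r3=0x7c  N=1 Z=0
after  3: r0=0x78 r1=0x9c r2=0x2c r3=0x2c  N=1 Z=0
after  4: r0=0x78 r1=0x9c r2=0x0c r3=0x2c  N=0 Z=0
after  5: r0=0x78 r1=0x90 r2=0x0c r3=0x2c  N=1 Z=0
after  6: r0=0x0c r1=0x90 r2=0x0c r3=0x2c  N=0 Z=0
-- IRQ taken; context saved, return-PC = 7 --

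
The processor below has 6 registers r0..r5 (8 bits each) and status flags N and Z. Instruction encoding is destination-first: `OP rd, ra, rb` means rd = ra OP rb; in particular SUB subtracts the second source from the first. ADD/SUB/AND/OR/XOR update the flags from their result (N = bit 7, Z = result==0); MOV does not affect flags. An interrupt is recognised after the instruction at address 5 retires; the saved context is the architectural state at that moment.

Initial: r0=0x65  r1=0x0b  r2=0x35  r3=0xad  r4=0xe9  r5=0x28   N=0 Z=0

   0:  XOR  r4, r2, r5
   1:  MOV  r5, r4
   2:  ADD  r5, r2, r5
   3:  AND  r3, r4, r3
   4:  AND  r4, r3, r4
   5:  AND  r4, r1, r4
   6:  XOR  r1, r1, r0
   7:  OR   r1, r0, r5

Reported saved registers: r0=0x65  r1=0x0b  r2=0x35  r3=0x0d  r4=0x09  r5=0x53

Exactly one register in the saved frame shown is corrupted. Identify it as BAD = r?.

BAD = r5

after  0: r0=0x65 r1=0x0b r2=0x35 r3=0xad r4=0x1d r5=0x28  N=0 Z=0
after  1: r0=0x65 r1=0x0b r2=0x35 r3=0xad r4=0x1d r5=0x1d  N=0 Z=0
after  2: r0=0x65 r1=0x0b r2=0x35 r3=0xad r4=0x1d r5=0x52  N=0 Z=0
after  3: r0=0x65 r1=0x0b r2=0x35 r3=0x0d r4=0x1d r5=0x52  N=0 Z=0
after  4: r0=0x65 r1=0x0b r2=0x35 r3=0x0d r4=0x0d r5=0x52  N=0 Z=0
after  5: r0=0x65 r1=0x0b r2=0x35 r3=0x0d r4=0x09 r5=0x52  N=0 Z=0
-- IRQ taken; context saved, return-PC = 6 --
mismatch: r5: reported 0x53 vs actual 0x52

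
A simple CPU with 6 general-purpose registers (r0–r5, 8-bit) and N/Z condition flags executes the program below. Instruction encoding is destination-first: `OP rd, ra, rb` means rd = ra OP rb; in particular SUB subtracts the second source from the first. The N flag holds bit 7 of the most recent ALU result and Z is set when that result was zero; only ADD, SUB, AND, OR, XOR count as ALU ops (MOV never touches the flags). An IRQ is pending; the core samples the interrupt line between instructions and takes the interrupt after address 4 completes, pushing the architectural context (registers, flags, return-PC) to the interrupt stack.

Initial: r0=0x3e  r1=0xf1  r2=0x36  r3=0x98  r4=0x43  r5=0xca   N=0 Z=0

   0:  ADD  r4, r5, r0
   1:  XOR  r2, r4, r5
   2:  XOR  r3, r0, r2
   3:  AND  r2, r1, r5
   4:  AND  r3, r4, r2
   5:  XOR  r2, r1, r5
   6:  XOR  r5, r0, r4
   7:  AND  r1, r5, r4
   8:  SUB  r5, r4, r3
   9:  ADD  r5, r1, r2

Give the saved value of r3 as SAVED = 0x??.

after  0: r0=0x3e r1=0xf1 r2=0x36 r3=0x98 r4=0x08 r5=0xca  N=0 Z=0
after  1: r0=0x3e r1=0xf1 r2=0xc2 r3=0x98 r4=0x08 r5=0xca  N=1 Z=0
after  2: r0=0x3e r1=0xf1 r2=0xc2 r3=0xfc r4=0x08 r5=0xca  N=1 Z=0
after  3: r0=0x3e r1=0xf1 r2=0xc0 r3=0xfc r4=0x08 r5=0xca  N=1 Z=0
after  4: r0=0x3e r1=0xf1 r2=0xc0 r3=0x00 r4=0x08 r5=0xca  N=0 Z=1
-- IRQ taken; context saved, return-PC = 5 --

SAVED = 0x00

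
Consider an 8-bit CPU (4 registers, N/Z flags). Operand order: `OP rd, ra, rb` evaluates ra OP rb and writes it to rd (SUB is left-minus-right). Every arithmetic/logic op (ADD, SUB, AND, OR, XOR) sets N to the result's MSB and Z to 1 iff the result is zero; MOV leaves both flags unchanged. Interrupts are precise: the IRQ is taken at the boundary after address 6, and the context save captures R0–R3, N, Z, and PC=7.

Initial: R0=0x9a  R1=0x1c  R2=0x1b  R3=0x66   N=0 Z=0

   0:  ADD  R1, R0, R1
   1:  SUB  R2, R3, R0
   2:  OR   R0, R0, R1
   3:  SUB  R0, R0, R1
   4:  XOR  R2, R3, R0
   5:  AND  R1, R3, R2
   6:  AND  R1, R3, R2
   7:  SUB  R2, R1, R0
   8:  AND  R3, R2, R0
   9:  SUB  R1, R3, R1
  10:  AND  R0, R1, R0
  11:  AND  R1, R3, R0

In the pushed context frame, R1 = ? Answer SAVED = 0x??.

after  0: R0=0x9a R1=0xb6 R2=0x1b R3=0x66  N=1 Z=0
after  1: R0=0x9a R1=0xb6 R2=0xcc R3=0x66  N=1 Z=0
after  2: R0=0xbe R1=0xb6 R2=0xcc R3=0x66  N=1 Z=0
after  3: R0=0x08 R1=0xb6 R2=0xcc R3=0x66  N=0 Z=0
after  4: R0=0x08 R1=0xb6 R2=0x6e R3=0x66  N=0 Z=0
after  5: R0=0x08 R1=0x66 R2=0x6e R3=0x66  N=0 Z=0
after  6: R0=0x08 R1=0x66 R2=0x6e R3=0x66  N=0 Z=0
-- IRQ taken; context saved, return-PC = 7 --

SAVED = 0x66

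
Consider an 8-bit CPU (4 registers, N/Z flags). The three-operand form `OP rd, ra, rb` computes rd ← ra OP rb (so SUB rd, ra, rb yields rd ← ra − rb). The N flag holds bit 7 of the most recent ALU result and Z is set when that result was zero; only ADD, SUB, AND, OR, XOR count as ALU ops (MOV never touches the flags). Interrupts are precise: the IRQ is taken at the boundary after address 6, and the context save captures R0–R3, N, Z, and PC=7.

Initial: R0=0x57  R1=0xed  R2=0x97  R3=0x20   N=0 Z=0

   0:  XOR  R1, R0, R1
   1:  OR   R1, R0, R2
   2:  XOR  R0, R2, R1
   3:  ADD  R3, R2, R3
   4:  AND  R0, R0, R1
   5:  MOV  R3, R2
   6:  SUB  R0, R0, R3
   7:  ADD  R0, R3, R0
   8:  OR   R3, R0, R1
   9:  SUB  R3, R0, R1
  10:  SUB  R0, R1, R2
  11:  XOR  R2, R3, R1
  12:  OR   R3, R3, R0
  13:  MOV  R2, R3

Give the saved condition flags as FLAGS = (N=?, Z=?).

after  0: R0=0x57 R1=0xba R2=0x97 R3=0x20  N=1 Z=0
after  1: R0=0x57 R1=0xd7 R2=0x97 R3=0x20  N=1 Z=0
after  2: R0=0x40 R1=0xd7 R2=0x97 R3=0x20  N=0 Z=0
after  3: R0=0x40 R1=0xd7 R2=0x97 R3=0xb7  N=1 Z=0
after  4: R0=0x40 R1=0xd7 R2=0x97 R3=0xb7  N=0 Z=0
after  5: R0=0x40 R1=0xd7 R2=0x97 R3=0x97  N=0 Z=0
after  6: R0=0xa9 R1=0xd7 R2=0x97 R3=0x97  N=1 Z=0
-- IRQ taken; context saved, return-PC = 7 --

FLAGS = (N=1, Z=0)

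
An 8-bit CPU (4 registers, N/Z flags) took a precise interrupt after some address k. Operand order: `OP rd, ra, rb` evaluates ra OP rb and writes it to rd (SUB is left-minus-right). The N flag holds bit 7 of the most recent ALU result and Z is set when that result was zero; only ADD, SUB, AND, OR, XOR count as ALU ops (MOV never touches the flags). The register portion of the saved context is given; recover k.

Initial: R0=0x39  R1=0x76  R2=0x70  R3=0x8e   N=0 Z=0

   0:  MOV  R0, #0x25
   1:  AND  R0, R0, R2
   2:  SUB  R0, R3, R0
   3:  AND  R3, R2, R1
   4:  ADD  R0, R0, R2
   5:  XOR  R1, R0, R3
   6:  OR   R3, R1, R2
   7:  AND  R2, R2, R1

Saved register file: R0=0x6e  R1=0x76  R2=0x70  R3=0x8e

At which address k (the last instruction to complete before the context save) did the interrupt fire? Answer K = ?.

K = 2

after  0: R0=0x25 R1=0x76 R2=0x70 R3=0x8e  N=0 Z=0
after  1: R0=0x20 R1=0x76 R2=0x70 R3=0x8e  N=0 Z=0
after  2: R0=0x6e R1=0x76 R2=0x70 R3=0x8e  N=0 Z=0
-- IRQ taken; context saved, return-PC = 3 --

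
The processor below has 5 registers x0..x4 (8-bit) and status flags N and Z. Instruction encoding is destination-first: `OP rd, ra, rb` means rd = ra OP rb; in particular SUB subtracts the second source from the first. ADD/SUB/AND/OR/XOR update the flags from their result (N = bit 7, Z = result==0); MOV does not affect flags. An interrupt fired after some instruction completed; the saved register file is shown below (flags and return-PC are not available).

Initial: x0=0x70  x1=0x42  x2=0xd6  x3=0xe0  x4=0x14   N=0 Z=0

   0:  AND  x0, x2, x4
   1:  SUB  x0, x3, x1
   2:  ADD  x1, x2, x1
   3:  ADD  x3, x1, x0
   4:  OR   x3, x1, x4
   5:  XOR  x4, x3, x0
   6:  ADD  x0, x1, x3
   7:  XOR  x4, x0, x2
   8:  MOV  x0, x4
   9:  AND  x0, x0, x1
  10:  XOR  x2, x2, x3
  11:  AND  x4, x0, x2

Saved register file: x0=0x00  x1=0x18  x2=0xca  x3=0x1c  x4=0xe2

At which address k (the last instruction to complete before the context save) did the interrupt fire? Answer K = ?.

K = 10

after  0: x0=0x14 x1=0x42 x2=0xd6 x3=0xe0 x4=0x14  N=0 Z=0
after  1: x0=0x9e x1=0x42 x2=0xd6 x3=0xe0 x4=0x14  N=1 Z=0
after  2: x0=0x9e x1=0x18 x2=0xd6 x3=0xe0 x4=0x14  N=0 Z=0
after  3: x0=0x9e x1=0x18 x2=0xd6 x3=0xb6 x4=0x14  N=1 Z=0
after  4: x0=0x9e x1=0x18 x2=0xd6 x3=0x1c x4=0x14  N=0 Z=0
after  5: x0=0x9e x1=0x18 x2=0xd6 x3=0x1c x4=0x82  N=1 Z=0
after  6: x0=0x34 x1=0x18 x2=0xd6 x3=0x1c x4=0x82  N=0 Z=0
after  7: x0=0x34 x1=0x18 x2=0xd6 x3=0x1c x4=0xe2  N=1 Z=0
after  8: x0=0xe2 x1=0x18 x2=0xd6 x3=0x1c x4=0xe2  N=1 Z=0
after  9: x0=0x00 x1=0x18 x2=0xd6 x3=0x1c x4=0xe2  N=0 Z=1
after 10: x0=0x00 x1=0x18 x2=0xca x3=0x1c x4=0xe2  N=1 Z=0
-- IRQ taken; context saved, return-PC = 11 --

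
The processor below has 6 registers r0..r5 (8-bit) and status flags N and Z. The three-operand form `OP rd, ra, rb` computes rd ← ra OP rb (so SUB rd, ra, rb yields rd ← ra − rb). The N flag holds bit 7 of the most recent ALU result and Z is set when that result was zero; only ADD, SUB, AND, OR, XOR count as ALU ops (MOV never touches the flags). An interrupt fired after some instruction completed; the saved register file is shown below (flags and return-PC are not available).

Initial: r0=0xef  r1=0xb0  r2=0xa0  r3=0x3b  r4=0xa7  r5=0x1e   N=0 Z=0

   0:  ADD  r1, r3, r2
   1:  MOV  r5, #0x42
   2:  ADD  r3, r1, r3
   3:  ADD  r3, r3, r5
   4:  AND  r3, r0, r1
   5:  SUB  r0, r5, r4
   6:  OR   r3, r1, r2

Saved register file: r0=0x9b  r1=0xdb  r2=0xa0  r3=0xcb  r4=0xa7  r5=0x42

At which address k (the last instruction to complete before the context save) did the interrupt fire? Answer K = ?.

after  0: r0=0xef r1=0xdb r2=0xa0 r3=0x3b r4=0xa7 r5=0x1e  N=1 Z=0
after  1: r0=0xef r1=0xdb r2=0xa0 r3=0x3b r4=0xa7 r5=0x42  N=1 Z=0
after  2: r0=0xef r1=0xdb r2=0xa0 r3=0x16 r4=0xa7 r5=0x42  N=0 Z=0
after  3: r0=0xef r1=0xdb r2=0xa0 r3=0x58 r4=0xa7 r5=0x42  N=0 Z=0
after  4: r0=0xef r1=0xdb r2=0xa0 r3=0xcb r4=0xa7 r5=0x42  N=1 Z=0
after  5: r0=0x9b r1=0xdb r2=0xa0 r3=0xcb r4=0xa7 r5=0x42  N=1 Z=0
-- IRQ taken; context saved, return-PC = 6 --

K = 5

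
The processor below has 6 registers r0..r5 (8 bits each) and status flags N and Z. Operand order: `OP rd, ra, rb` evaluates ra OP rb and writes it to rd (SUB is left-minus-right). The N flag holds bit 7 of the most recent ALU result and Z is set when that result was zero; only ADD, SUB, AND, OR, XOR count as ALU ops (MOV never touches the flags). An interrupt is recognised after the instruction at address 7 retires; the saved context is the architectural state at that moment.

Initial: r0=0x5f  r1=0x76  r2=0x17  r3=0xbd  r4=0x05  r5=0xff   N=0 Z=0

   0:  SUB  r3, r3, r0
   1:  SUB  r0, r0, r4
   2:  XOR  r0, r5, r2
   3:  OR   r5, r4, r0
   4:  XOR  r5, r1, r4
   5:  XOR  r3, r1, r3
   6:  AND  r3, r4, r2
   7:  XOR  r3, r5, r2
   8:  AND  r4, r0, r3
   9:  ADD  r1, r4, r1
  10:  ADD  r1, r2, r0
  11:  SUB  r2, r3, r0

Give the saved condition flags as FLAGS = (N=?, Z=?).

FLAGS = (N=0, Z=0)

after  0: r0=0x5f r1=0x76 r2=0x17 r3=0x5e r4=0x05 r5=0xff  N=0 Z=0
after  1: r0=0x5a r1=0x76 r2=0x17 r3=0x5e r4=0x05 r5=0xff  N=0 Z=0
after  2: r0=0xe8 r1=0x76 r2=0x17 r3=0x5e r4=0x05 r5=0xff  N=1 Z=0
after  3: r0=0xe8 r1=0x76 r2=0x17 r3=0x5e r4=0x05 r5=0xed  N=1 Z=0
after  4: r0=0xe8 r1=0x76 r2=0x17 r3=0x5e r4=0x05 r5=0x73  N=0 Z=0
after  5: r0=0xe8 r1=0x76 r2=0x17 r3=0x28 r4=0x05 r5=0x73  N=0 Z=0
after  6: r0=0xe8 r1=0x76 r2=0x17 r3=0x05 r4=0x05 r5=0x73  N=0 Z=0
after  7: r0=0xe8 r1=0x76 r2=0x17 r3=0x64 r4=0x05 r5=0x73  N=0 Z=0
-- IRQ taken; context saved, return-PC = 8 --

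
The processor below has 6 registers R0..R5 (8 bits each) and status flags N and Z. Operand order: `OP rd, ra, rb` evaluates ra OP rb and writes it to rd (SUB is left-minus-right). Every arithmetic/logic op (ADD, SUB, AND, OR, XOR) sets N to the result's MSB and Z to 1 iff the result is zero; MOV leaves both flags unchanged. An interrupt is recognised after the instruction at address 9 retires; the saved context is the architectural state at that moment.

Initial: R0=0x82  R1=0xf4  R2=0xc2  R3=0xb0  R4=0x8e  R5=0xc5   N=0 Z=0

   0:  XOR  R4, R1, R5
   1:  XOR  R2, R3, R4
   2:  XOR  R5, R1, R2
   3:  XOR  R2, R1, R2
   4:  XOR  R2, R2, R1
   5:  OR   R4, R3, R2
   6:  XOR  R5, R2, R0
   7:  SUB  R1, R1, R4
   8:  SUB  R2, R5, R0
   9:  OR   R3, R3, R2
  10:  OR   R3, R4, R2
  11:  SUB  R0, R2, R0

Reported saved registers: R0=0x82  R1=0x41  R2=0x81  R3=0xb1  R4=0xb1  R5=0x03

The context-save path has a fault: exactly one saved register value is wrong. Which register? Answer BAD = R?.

after  0: R0=0x82 R1=0xf4 R2=0xc2 R3=0xb0 R4=0x31 R5=0xc5  N=0 Z=0
after  1: R0=0x82 R1=0xf4 R2=0x81 R3=0xb0 R4=0x31 R5=0xc5  N=1 Z=0
after  2: R0=0x82 R1=0xf4 R2=0x81 R3=0xb0 R4=0x31 R5=0x75  N=0 Z=0
after  3: R0=0x82 R1=0xf4 R2=0x75 R3=0xb0 R4=0x31 R5=0x75  N=0 Z=0
after  4: R0=0x82 R1=0xf4 R2=0x81 R3=0xb0 R4=0x31 R5=0x75  N=1 Z=0
after  5: R0=0x82 R1=0xf4 R2=0x81 R3=0xb0 R4=0xb1 R5=0x75  N=1 Z=0
after  6: R0=0x82 R1=0xf4 R2=0x81 R3=0xb0 R4=0xb1 R5=0x03  N=0 Z=0
after  7: R0=0x82 R1=0x43 R2=0x81 R3=0xb0 R4=0xb1 R5=0x03  N=0 Z=0
after  8: R0=0x82 R1=0x43 R2=0x81 R3=0xb0 R4=0xb1 R5=0x03  N=1 Z=0
after  9: R0=0x82 R1=0x43 R2=0x81 R3=0xb1 R4=0xb1 R5=0x03  N=1 Z=0
-- IRQ taken; context saved, return-PC = 10 --
mismatch: R1: reported 0x41 vs actual 0x43

BAD = R1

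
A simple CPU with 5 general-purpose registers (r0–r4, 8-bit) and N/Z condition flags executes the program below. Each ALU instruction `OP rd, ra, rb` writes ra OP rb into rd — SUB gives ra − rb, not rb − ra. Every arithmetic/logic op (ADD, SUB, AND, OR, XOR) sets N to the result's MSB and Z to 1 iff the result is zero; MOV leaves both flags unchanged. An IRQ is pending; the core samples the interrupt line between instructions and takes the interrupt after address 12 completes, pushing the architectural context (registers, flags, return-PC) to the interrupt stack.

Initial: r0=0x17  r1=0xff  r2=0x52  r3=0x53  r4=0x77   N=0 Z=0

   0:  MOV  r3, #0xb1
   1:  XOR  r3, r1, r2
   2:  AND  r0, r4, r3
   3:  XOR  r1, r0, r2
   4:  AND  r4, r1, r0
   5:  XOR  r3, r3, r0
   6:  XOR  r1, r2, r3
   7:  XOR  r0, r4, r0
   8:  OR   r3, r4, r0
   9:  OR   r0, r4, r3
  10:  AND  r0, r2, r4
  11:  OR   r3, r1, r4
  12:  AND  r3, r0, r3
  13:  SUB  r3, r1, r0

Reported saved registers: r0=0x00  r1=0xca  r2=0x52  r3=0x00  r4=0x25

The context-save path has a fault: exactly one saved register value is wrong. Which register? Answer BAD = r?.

BAD = r1

after  0: r0=0x17 r1=0xff r2=0x52 r3=0xb1 r4=0x77  N=0 Z=0
after  1: r0=0x17 r1=0xff r2=0x52 r3=0xad r4=0x77  N=1 Z=0
after  2: r0=0x25 r1=0xff r2=0x52 r3=0xad r4=0x77  N=0 Z=0
after  3: r0=0x25 r1=0x77 r2=0x52 r3=0xad r4=0x77  N=0 Z=0
after  4: r0=0x25 r1=0x77 r2=0x52 r3=0xad r4=0x25  N=0 Z=0
after  5: r0=0x25 r1=0x77 r2=0x52 r3=0x88 r4=0x25  N=1 Z=0
after  6: r0=0x25 r1=0xda r2=0x52 r3=0x88 r4=0x25  N=1 Z=0
after  7: r0=0x00 r1=0xda r2=0x52 r3=0x88 r4=0x25  N=0 Z=1
after  8: r0=0x00 r1=0xda r2=0x52 r3=0x25 r4=0x25  N=0 Z=0
after  9: r0=0x25 r1=0xda r2=0x52 r3=0x25 r4=0x25  N=0 Z=0
after 10: r0=0x00 r1=0xda r2=0x52 r3=0x25 r4=0x25  N=0 Z=1
after 11: r0=0x00 r1=0xda r2=0x52 r3=0xff r4=0x25  N=1 Z=0
after 12: r0=0x00 r1=0xda r2=0x52 r3=0x00 r4=0x25  N=0 Z=1
-- IRQ taken; context saved, return-PC = 13 --
mismatch: r1: reported 0xca vs actual 0xda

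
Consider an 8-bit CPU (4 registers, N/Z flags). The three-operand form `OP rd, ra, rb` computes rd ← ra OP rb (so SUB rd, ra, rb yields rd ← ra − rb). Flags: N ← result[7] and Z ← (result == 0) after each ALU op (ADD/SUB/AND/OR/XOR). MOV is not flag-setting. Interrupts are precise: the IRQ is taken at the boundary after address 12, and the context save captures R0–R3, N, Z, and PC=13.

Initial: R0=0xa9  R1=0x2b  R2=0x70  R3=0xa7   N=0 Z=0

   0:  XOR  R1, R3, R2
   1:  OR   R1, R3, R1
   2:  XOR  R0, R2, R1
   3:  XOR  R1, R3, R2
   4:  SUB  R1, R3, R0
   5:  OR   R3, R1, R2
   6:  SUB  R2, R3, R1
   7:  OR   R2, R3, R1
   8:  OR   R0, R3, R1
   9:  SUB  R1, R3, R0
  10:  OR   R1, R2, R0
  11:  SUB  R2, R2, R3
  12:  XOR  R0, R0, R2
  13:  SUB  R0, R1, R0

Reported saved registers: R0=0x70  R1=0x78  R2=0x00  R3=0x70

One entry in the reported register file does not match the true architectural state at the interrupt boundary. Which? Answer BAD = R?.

after  0: R0=0xa9 R1=0xd7 R2=0x70 R3=0xa7  N=1 Z=0
after  1: R0=0xa9 R1=0xf7 R2=0x70 R3=0xa7  N=1 Z=0
after  2: R0=0x87 R1=0xf7 R2=0x70 R3=0xa7  N=1 Z=0
after  3: R0=0x87 R1=0xd7 R2=0x70 R3=0xa7  N=1 Z=0
after  4: R0=0x87 R1=0x20 R2=0x70 R3=0xa7  N=0 Z=0
after  5: R0=0x87 R1=0x20 R2=0x70 R3=0x70  N=0 Z=0
after  6: R0=0x87 R1=0x20 R2=0x50 R3=0x70  N=0 Z=0
after  7: R0=0x87 R1=0x20 R2=0x70 R3=0x70  N=0 Z=0
after  8: R0=0x70 R1=0x20 R2=0x70 R3=0x70  N=0 Z=0
after  9: R0=0x70 R1=0x00 R2=0x70 R3=0x70  N=0 Z=1
after 10: R0=0x70 R1=0x70 R2=0x70 R3=0x70  N=0 Z=0
after 11: R0=0x70 R1=0x70 R2=0x00 R3=0x70  N=0 Z=1
after 12: R0=0x70 R1=0x70 R2=0x00 R3=0x70  N=0 Z=0
-- IRQ taken; context saved, return-PC = 13 --
mismatch: R1: reported 0x78 vs actual 0x70

BAD = R1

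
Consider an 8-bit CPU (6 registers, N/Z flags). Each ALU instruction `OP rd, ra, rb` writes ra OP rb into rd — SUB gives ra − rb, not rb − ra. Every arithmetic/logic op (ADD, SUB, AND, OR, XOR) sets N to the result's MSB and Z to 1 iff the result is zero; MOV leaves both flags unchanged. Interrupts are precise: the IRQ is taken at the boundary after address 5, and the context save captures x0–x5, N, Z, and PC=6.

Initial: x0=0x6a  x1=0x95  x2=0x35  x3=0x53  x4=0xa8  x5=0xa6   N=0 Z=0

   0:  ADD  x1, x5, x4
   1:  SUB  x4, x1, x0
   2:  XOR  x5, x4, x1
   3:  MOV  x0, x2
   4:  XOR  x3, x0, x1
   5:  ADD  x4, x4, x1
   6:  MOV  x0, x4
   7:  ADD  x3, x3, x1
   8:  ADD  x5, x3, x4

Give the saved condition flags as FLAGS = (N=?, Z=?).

after  0: x0=0x6a x1=0x4e x2=0x35 x3=0x53 x4=0xa8 x5=0xa6  N=0 Z=0
after  1: x0=0x6a x1=0x4e x2=0x35 x3=0x53 x4=0xe4 x5=0xa6  N=1 Z=0
after  2: x0=0x6a x1=0x4e x2=0x35 x3=0x53 x4=0xe4 x5=0xaa  N=1 Z=0
after  3: x0=0x35 x1=0x4e x2=0x35 x3=0x53 x4=0xe4 x5=0xaa  N=1 Z=0
after  4: x0=0x35 x1=0x4e x2=0x35 x3=0x7b x4=0xe4 x5=0xaa  N=0 Z=0
after  5: x0=0x35 x1=0x4e x2=0x35 x3=0x7b x4=0x32 x5=0xaa  N=0 Z=0
-- IRQ taken; context saved, return-PC = 6 --

FLAGS = (N=0, Z=0)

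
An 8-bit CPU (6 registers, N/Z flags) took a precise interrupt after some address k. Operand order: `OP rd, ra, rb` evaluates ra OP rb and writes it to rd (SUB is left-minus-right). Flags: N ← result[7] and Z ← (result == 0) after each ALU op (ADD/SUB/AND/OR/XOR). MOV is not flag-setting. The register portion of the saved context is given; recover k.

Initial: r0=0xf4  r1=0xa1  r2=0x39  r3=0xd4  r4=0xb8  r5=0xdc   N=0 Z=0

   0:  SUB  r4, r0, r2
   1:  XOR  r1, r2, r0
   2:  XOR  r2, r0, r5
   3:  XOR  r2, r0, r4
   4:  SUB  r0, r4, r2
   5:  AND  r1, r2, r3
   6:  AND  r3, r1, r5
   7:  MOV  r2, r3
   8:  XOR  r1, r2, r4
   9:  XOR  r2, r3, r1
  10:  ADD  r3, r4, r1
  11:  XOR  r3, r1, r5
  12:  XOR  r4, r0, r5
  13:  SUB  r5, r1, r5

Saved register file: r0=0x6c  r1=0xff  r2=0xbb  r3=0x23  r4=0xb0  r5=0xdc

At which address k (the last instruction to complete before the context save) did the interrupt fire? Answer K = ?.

after  0: r0=0xf4 r1=0xa1 r2=0x39 r3=0xd4 r4=0xbb r5=0xdc  N=1 Z=0
after  1: r0=0xf4 r1=0xcd r2=0x39 r3=0xd4 r4=0xbb r5=0xdc  N=1 Z=0
after  2: r0=0xf4 r1=0xcd r2=0x28 r3=0xd4 r4=0xbb r5=0xdc  N=0 Z=0
after  3: r0=0xf4 r1=0xcd r2=0x4f r3=0xd4 r4=0xbb r5=0xdc  N=0 Z=0
after  4: r0=0x6c r1=0xcd r2=0x4f r3=0xd4 r4=0xbb r5=0xdc  N=0 Z=0
after  5: r0=0x6c r1=0x44 r2=0x4f r3=0xd4 r4=0xbb r5=0xdc  N=0 Z=0
after  6: r0=0x6c r1=0x44 r2=0x4f r3=0x44 r4=0xbb r5=0xdc  N=0 Z=0
after  7: r0=0x6c r1=0x44 r2=0x44 r3=0x44 r4=0xbb r5=0xdc  N=0 Z=0
after  8: r0=0x6c r1=0xff r2=0x44 r3=0x44 r4=0xbb r5=0xdc  N=1 Z=0
after  9: r0=0x6c r1=0xff r2=0xbb r3=0x44 r4=0xbb r5=0xdc  N=1 Z=0
after 10: r0=0x6c r1=0xff r2=0xbb r3=0xba r4=0xbb r5=0xdc  N=1 Z=0
after 11: r0=0x6c r1=0xff r2=0xbb r3=0x23 r4=0xbb r5=0xdc  N=0 Z=0
after 12: r0=0x6c r1=0xff r2=0xbb r3=0x23 r4=0xb0 r5=0xdc  N=1 Z=0
-- IRQ taken; context saved, return-PC = 13 --

K = 12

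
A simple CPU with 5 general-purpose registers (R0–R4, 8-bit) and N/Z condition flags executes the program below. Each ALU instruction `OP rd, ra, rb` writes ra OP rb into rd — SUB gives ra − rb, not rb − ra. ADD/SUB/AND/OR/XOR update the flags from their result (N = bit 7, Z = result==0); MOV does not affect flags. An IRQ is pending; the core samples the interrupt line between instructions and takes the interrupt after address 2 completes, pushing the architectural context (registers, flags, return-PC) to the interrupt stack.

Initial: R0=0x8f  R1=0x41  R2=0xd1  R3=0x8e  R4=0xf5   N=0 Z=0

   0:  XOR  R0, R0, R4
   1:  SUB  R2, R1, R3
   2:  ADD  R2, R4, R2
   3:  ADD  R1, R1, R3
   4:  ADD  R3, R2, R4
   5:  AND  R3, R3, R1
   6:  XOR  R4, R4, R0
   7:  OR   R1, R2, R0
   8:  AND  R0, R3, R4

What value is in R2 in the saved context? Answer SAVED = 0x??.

SAVED = 0xa8

after  0: R0=0x7a R1=0x41 R2=0xd1 R3=0x8e R4=0xf5  N=0 Z=0
after  1: R0=0x7a R1=0x41 R2=0xb3 R3=0x8e R4=0xf5  N=1 Z=0
after  2: R0=0x7a R1=0x41 R2=0xa8 R3=0x8e R4=0xf5  N=1 Z=0
-- IRQ taken; context saved, return-PC = 3 --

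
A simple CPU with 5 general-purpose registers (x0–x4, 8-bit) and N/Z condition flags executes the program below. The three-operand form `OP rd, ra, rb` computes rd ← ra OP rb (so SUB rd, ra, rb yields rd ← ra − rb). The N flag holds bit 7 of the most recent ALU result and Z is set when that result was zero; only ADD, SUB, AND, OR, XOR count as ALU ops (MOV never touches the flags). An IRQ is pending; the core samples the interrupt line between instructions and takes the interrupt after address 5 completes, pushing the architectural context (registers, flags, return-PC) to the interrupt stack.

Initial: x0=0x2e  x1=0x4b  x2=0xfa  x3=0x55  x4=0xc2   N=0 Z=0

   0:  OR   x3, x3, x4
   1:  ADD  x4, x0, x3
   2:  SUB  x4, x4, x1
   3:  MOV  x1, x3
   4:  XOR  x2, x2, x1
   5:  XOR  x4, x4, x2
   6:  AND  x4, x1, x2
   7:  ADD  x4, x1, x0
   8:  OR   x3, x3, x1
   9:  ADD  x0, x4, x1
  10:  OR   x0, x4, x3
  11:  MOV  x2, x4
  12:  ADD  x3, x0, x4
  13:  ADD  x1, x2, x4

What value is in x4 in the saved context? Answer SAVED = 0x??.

SAVED = 0x97

after  0: x0=0x2e x1=0x4b x2=0xfa x3=0xd7 x4=0xc2  N=1 Z=0
after  1: x0=0x2e x1=0x4b x2=0xfa x3=0xd7 x4=0x05  N=0 Z=0
after  2: x0=0x2e x1=0x4b x2=0xfa x3=0xd7 x4=0xba  N=1 Z=0
after  3: x0=0x2e x1=0xd7 x2=0xfa x3=0xd7 x4=0xba  N=1 Z=0
after  4: x0=0x2e x1=0xd7 x2=0x2d x3=0xd7 x4=0xba  N=0 Z=0
after  5: x0=0x2e x1=0xd7 x2=0x2d x3=0xd7 x4=0x97  N=1 Z=0
-- IRQ taken; context saved, return-PC = 6 --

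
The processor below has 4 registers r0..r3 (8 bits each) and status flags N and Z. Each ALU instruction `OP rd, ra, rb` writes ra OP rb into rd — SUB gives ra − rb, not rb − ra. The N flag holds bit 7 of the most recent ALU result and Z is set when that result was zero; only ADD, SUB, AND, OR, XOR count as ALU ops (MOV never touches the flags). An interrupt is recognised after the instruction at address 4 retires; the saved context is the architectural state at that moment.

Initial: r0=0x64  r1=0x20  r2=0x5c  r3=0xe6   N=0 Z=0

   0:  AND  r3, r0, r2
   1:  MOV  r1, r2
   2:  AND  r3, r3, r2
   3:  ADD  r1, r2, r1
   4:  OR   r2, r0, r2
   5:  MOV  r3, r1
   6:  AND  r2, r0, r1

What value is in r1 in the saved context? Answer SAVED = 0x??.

SAVED = 0xb8

after  0: r0=0x64 r1=0x20 r2=0x5c r3=0x44  N=0 Z=0
after  1: r0=0x64 r1=0x5c r2=0x5c r3=0x44  N=0 Z=0
after  2: r0=0x64 r1=0x5c r2=0x5c r3=0x44  N=0 Z=0
after  3: r0=0x64 r1=0xb8 r2=0x5c r3=0x44  N=1 Z=0
after  4: r0=0x64 r1=0xb8 r2=0x7c r3=0x44  N=0 Z=0
-- IRQ taken; context saved, return-PC = 5 --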